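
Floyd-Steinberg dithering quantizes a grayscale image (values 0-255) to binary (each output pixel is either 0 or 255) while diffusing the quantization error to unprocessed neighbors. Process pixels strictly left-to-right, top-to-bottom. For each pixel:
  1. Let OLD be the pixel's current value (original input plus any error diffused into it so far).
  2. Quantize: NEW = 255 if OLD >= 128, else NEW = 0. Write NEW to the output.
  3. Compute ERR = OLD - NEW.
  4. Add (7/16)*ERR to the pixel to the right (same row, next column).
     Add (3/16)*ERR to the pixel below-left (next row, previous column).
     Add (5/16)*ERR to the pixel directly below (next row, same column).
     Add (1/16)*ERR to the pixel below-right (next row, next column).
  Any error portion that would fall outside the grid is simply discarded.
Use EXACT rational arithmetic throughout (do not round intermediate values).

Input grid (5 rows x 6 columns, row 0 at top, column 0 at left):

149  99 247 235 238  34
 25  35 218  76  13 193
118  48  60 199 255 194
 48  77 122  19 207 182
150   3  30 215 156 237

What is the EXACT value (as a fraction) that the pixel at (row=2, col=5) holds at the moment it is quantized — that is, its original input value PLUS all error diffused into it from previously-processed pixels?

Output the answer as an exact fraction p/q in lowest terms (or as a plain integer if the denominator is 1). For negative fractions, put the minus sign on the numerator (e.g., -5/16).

Answer: 6605418057895/34359738368

Derivation:
(0,0): OLD=149 → NEW=255, ERR=-106
(0,1): OLD=421/8 → NEW=0, ERR=421/8
(0,2): OLD=34563/128 → NEW=255, ERR=1923/128
(0,3): OLD=494741/2048 → NEW=255, ERR=-27499/2048
(0,4): OLD=7606291/32768 → NEW=255, ERR=-749549/32768
(0,5): OLD=12578949/524288 → NEW=0, ERR=12578949/524288
(1,0): OLD=223/128 → NEW=0, ERR=223/128
(1,1): OLD=49561/1024 → NEW=0, ERR=49561/1024
(1,2): OLD=8016397/32768 → NEW=255, ERR=-339443/32768
(1,3): OLD=8378377/131072 → NEW=0, ERR=8378377/131072
(1,4): OLD=314379643/8388608 → NEW=0, ERR=314379643/8388608
(1,5): OLD=28919110381/134217728 → NEW=255, ERR=-5306410259/134217728
(2,0): OLD=2090915/16384 → NEW=0, ERR=2090915/16384
(2,1): OLD=61407153/524288 → NEW=0, ERR=61407153/524288
(2,2): OLD=1031926867/8388608 → NEW=0, ERR=1031926867/8388608
(2,3): OLD=18735069051/67108864 → NEW=255, ERR=1622308731/67108864
(2,4): OLD=588131251185/2147483648 → NEW=255, ERR=40522920945/2147483648
(2,5): OLD=6605418057895/34359738368 → NEW=255, ERR=-2156315225945/34359738368
Target (2,5): original=194, with diffused error = 6605418057895/34359738368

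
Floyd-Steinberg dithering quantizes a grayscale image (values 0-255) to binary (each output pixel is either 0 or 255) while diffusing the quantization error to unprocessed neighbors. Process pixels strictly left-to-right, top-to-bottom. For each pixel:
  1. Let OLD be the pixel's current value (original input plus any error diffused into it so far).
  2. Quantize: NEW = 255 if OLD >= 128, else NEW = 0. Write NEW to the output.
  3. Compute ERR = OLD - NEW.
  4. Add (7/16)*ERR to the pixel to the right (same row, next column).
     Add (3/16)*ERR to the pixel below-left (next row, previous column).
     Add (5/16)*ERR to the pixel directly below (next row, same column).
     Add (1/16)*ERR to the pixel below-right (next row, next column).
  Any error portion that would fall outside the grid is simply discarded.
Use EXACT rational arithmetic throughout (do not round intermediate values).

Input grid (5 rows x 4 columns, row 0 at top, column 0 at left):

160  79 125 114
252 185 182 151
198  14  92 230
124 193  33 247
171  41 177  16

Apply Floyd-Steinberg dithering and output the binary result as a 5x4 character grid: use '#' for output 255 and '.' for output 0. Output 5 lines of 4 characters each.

Answer: #.#.
##.#
#..#
.#.#
#.#.

Derivation:
(0,0): OLD=160 → NEW=255, ERR=-95
(0,1): OLD=599/16 → NEW=0, ERR=599/16
(0,2): OLD=36193/256 → NEW=255, ERR=-29087/256
(0,3): OLD=263335/4096 → NEW=0, ERR=263335/4096
(1,0): OLD=58709/256 → NEW=255, ERR=-6571/256
(1,1): OLD=324051/2048 → NEW=255, ERR=-198189/2048
(1,2): OLD=7769295/65536 → NEW=0, ERR=7769295/65536
(1,3): OLD=226340569/1048576 → NEW=255, ERR=-41046311/1048576
(2,0): OLD=5630657/32768 → NEW=255, ERR=-2725183/32768
(2,1): OLD=-33557029/1048576 → NEW=0, ERR=-33557029/1048576
(2,2): OLD=213192071/2097152 → NEW=0, ERR=213192071/2097152
(2,3): OLD=9048018187/33554432 → NEW=255, ERR=491638027/33554432
(3,0): OLD=1543674417/16777216 → NEW=0, ERR=1543674417/16777216
(3,1): OLD=63650517615/268435456 → NEW=255, ERR=-4800523665/268435456
(3,2): OLD=247781893777/4294967296 → NEW=0, ERR=247781893777/4294967296
(3,3): OLD=19459449708919/68719476736 → NEW=255, ERR=1935983141239/68719476736
(4,0): OLD=843531789981/4294967296 → NEW=255, ERR=-251684870499/4294967296
(4,1): OLD=905094445783/34359738368 → NEW=0, ERR=905094445783/34359738368
(4,2): OLD=231686447224951/1099511627776 → NEW=255, ERR=-48689017857929/1099511627776
(4,3): OLD=158962667811185/17592186044416 → NEW=0, ERR=158962667811185/17592186044416
Row 0: #.#.
Row 1: ##.#
Row 2: #..#
Row 3: .#.#
Row 4: #.#.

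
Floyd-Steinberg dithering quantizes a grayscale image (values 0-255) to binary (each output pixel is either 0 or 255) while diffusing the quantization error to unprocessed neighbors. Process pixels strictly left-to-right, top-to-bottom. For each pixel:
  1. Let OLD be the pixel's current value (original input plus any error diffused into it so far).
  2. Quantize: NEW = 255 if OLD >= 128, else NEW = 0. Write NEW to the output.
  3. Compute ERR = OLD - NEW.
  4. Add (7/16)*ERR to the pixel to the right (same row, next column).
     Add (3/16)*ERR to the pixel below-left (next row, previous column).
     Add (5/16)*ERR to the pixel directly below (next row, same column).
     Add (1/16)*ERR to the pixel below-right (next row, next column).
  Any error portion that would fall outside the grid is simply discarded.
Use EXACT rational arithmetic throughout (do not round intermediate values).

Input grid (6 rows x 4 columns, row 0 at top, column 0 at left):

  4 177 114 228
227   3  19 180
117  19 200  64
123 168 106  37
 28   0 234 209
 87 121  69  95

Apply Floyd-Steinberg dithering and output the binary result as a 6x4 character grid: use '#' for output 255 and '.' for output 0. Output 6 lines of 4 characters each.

(0,0): OLD=4 → NEW=0, ERR=4
(0,1): OLD=715/4 → NEW=255, ERR=-305/4
(0,2): OLD=5161/64 → NEW=0, ERR=5161/64
(0,3): OLD=269599/1024 → NEW=255, ERR=8479/1024
(1,0): OLD=13693/64 → NEW=255, ERR=-2627/64
(1,1): OLD=-11989/512 → NEW=0, ERR=-11989/512
(1,2): OLD=503687/16384 → NEW=0, ERR=503687/16384
(1,3): OLD=52711265/262144 → NEW=255, ERR=-14135455/262144
(2,0): OLD=817417/8192 → NEW=0, ERR=817417/8192
(2,1): OLD=15344883/262144 → NEW=0, ERR=15344883/262144
(2,2): OLD=117253151/524288 → NEW=255, ERR=-16440289/524288
(2,3): OLD=296552323/8388608 → NEW=0, ERR=296552323/8388608
(3,0): OLD=692720761/4194304 → NEW=255, ERR=-376826759/4194304
(3,1): OLD=9888043047/67108864 → NEW=255, ERR=-7224717273/67108864
(3,2): OLD=63767373273/1073741824 → NEW=0, ERR=63767373273/1073741824
(3,3): OLD=1238150547567/17179869184 → NEW=0, ERR=1238150547567/17179869184
(4,0): OLD=-21755521467/1073741824 → NEW=0, ERR=-21755521467/1073741824
(4,1): OLD=-317715781297/8589934592 → NEW=0, ERR=-317715781297/8589934592
(4,2): OLD=66839723169391/274877906944 → NEW=255, ERR=-3254143101329/274877906944
(4,3): OLD=1011789210474681/4398046511104 → NEW=255, ERR=-109712649856839/4398046511104
(5,0): OLD=10133820749493/137438953472 → NEW=0, ERR=10133820749493/137438953472
(5,1): OLD=607870750529427/4398046511104 → NEW=255, ERR=-513631109802093/4398046511104
(5,2): OLD=15871428185727/2199023255552 → NEW=0, ERR=15871428185727/2199023255552
(5,3): OLD=6306601152572799/70368744177664 → NEW=0, ERR=6306601152572799/70368744177664
Row 0: .#.#
Row 1: #..#
Row 2: ..#.
Row 3: ##..
Row 4: ..##
Row 5: .#..

Answer: .#.#
#..#
..#.
##..
..##
.#..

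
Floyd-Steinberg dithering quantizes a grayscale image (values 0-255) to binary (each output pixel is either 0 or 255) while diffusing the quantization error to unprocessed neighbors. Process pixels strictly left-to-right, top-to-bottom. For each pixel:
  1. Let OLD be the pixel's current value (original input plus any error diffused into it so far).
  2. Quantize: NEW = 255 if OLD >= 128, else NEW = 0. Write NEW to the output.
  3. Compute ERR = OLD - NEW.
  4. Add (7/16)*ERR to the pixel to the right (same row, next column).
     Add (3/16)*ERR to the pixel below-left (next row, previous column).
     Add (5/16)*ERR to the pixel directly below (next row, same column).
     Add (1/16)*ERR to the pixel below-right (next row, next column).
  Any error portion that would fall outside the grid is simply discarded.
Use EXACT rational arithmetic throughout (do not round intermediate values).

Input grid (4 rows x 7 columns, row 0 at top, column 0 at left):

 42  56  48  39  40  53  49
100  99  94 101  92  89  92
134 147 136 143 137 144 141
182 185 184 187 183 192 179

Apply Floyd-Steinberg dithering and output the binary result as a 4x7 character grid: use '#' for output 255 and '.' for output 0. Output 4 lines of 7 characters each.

Answer: .......
.#.#.#.
#.##.##
##.##.#

Derivation:
(0,0): OLD=42 → NEW=0, ERR=42
(0,1): OLD=595/8 → NEW=0, ERR=595/8
(0,2): OLD=10309/128 → NEW=0, ERR=10309/128
(0,3): OLD=152035/2048 → NEW=0, ERR=152035/2048
(0,4): OLD=2374965/32768 → NEW=0, ERR=2374965/32768
(0,5): OLD=44412019/524288 → NEW=0, ERR=44412019/524288
(0,6): OLD=721925925/8388608 → NEW=0, ERR=721925925/8388608
(1,0): OLD=16265/128 → NEW=0, ERR=16265/128
(1,1): OLD=200255/1024 → NEW=255, ERR=-60865/1024
(1,2): OLD=3661227/32768 → NEW=0, ERR=3661227/32768
(1,3): OLD=25127119/131072 → NEW=255, ERR=-8296241/131072
(1,4): OLD=901611405/8388608 → NEW=0, ERR=901611405/8388608
(1,5): OLD=12291693981/67108864 → NEW=255, ERR=-4821066339/67108864
(1,6): OLD=99598558867/1073741824 → NEW=0, ERR=99598558867/1073741824
(2,0): OLD=2663461/16384 → NEW=255, ERR=-1514459/16384
(2,1): OLD=61277031/524288 → NEW=0, ERR=61277031/524288
(2,2): OLD=1731970293/8388608 → NEW=255, ERR=-407124747/8388608
(2,3): OLD=8665286541/67108864 → NEW=255, ERR=-8447473779/67108864
(2,4): OLD=52661947613/536870912 → NEW=0, ERR=52661947613/536870912
(2,5): OLD=3239685058399/17179869184 → NEW=255, ERR=-1141181583521/17179869184
(2,6): OLD=37503205521033/274877906944 → NEW=255, ERR=-32590660749687/274877906944
(3,0): OLD=1468244309/8388608 → NEW=255, ERR=-670850731/8388608
(3,1): OLD=11519854897/67108864 → NEW=255, ERR=-5592905423/67108864
(3,2): OLD=62317103203/536870912 → NEW=0, ERR=62317103203/536870912
(3,3): OLD=459142099749/2147483648 → NEW=255, ERR=-88466230491/2147483648
(3,4): OLD=48188361643349/274877906944 → NEW=255, ERR=-21905504627371/274877906944
(3,5): OLD=264491402993743/2199023255552 → NEW=0, ERR=264491402993743/2199023255552
(3,6): OLD=6699744752178961/35184372088832 → NEW=255, ERR=-2272270130473199/35184372088832
Row 0: .......
Row 1: .#.#.#.
Row 2: #.##.##
Row 3: ##.##.#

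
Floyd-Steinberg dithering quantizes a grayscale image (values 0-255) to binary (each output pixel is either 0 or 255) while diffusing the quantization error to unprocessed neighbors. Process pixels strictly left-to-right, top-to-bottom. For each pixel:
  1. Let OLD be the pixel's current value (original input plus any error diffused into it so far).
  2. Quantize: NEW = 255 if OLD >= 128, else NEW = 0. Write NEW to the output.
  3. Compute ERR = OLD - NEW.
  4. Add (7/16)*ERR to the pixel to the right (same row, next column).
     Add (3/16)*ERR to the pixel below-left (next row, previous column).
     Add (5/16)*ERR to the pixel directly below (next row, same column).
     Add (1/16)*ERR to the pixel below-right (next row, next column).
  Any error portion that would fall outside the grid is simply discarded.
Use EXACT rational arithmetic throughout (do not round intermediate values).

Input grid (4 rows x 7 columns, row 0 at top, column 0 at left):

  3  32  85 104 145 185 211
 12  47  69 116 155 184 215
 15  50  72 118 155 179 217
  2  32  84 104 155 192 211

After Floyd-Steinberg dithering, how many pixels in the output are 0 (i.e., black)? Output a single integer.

(0,0): OLD=3 → NEW=0, ERR=3
(0,1): OLD=533/16 → NEW=0, ERR=533/16
(0,2): OLD=25491/256 → NEW=0, ERR=25491/256
(0,3): OLD=604421/4096 → NEW=255, ERR=-440059/4096
(0,4): OLD=6422307/65536 → NEW=0, ERR=6422307/65536
(0,5): OLD=238942709/1048576 → NEW=255, ERR=-28444171/1048576
(0,6): OLD=3340883379/16777216 → NEW=255, ERR=-937306701/16777216
(1,0): OLD=4911/256 → NEW=0, ERR=4911/256
(1,1): OLD=173385/2048 → NEW=0, ERR=173385/2048
(1,2): OLD=7804925/65536 → NEW=0, ERR=7804925/65536
(1,3): OLD=41714297/262144 → NEW=255, ERR=-25132423/262144
(1,4): OLD=2212557579/16777216 → NEW=255, ERR=-2065632501/16777216
(1,5): OLD=15744676603/134217728 → NEW=0, ERR=15744676603/134217728
(1,6): OLD=530788598613/2147483648 → NEW=255, ERR=-16819731627/2147483648
(2,0): OLD=1208115/32768 → NEW=0, ERR=1208115/32768
(2,1): OLD=121756001/1048576 → NEW=0, ERR=121756001/1048576
(2,2): OLD=2471829603/16777216 → NEW=255, ERR=-1806360477/16777216
(2,3): OLD=3394824203/134217728 → NEW=0, ERR=3394824203/134217728
(2,4): OLD=154182332027/1073741824 → NEW=255, ERR=-119621833093/1073741824
(2,5): OLD=5420401477801/34359738368 → NEW=255, ERR=-3341331806039/34359738368
(2,6): OLD=98592747651631/549755813888 → NEW=255, ERR=-41594984889809/549755813888
(3,0): OLD=592120835/16777216 → NEW=0, ERR=592120835/16777216
(3,1): OLD=8837366983/134217728 → NEW=0, ERR=8837366983/134217728
(3,2): OLD=97882508485/1073741824 → NEW=0, ERR=97882508485/1073741824
(3,3): OLD=533301088211/4294967296 → NEW=0, ERR=533301088211/4294967296
(3,4): OLD=86782598375427/549755813888 → NEW=255, ERR=-53405134166013/549755813888
(3,5): OLD=430838021702841/4398046511104 → NEW=0, ERR=430838021702841/4398046511104
(3,6): OLD=15772181306641639/70368744177664 → NEW=255, ERR=-2171848458662681/70368744177664
Output grid:
  Row 0: ...#.##  (4 black, running=4)
  Row 1: ...##.#  (4 black, running=8)
  Row 2: ..#.###  (3 black, running=11)
  Row 3: ....#.#  (5 black, running=16)

Answer: 16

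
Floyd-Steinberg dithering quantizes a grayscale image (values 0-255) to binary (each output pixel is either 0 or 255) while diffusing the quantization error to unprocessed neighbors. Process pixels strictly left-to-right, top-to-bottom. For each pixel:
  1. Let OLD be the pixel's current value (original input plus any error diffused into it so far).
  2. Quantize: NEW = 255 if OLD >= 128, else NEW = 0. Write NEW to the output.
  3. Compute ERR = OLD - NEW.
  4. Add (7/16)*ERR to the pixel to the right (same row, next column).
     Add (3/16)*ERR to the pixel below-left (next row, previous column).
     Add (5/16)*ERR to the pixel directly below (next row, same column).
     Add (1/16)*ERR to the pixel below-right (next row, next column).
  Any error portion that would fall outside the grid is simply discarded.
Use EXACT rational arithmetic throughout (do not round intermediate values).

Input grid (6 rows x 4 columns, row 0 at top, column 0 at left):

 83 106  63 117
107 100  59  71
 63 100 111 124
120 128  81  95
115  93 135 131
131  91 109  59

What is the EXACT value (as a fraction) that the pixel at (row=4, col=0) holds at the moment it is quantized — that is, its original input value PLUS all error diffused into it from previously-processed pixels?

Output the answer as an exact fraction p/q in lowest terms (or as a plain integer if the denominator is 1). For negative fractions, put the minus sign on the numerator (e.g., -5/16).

(0,0): OLD=83 → NEW=0, ERR=83
(0,1): OLD=2277/16 → NEW=255, ERR=-1803/16
(0,2): OLD=3507/256 → NEW=0, ERR=3507/256
(0,3): OLD=503781/4096 → NEW=0, ERR=503781/4096
(1,0): OLD=28623/256 → NEW=0, ERR=28623/256
(1,1): OLD=248745/2048 → NEW=0, ERR=248745/2048
(1,2): OLD=8679389/65536 → NEW=255, ERR=-8032291/65536
(1,3): OLD=59423131/1048576 → NEW=0, ERR=59423131/1048576
(2,0): OLD=3955539/32768 → NEW=0, ERR=3955539/32768
(2,1): OLD=183264961/1048576 → NEW=255, ERR=-84121919/1048576
(2,2): OLD=117057637/2097152 → NEW=0, ERR=117057637/2097152
(2,3): OLD=5317351025/33554432 → NEW=255, ERR=-3239029135/33554432
(3,0): OLD=2393786403/16777216 → NEW=255, ERR=-1884403677/16777216
(3,1): OLD=19273778365/268435456 → NEW=0, ERR=19273778365/268435456
(3,2): OLD=458453776707/4294967296 → NEW=0, ERR=458453776707/4294967296
(3,3): OLD=7904282121045/68719476736 → NEW=0, ERR=7904282121045/68719476736
(4,0): OLD=400990279975/4294967296 → NEW=0, ERR=400990279975/4294967296
Target (4,0): original=115, with diffused error = 400990279975/4294967296

Answer: 400990279975/4294967296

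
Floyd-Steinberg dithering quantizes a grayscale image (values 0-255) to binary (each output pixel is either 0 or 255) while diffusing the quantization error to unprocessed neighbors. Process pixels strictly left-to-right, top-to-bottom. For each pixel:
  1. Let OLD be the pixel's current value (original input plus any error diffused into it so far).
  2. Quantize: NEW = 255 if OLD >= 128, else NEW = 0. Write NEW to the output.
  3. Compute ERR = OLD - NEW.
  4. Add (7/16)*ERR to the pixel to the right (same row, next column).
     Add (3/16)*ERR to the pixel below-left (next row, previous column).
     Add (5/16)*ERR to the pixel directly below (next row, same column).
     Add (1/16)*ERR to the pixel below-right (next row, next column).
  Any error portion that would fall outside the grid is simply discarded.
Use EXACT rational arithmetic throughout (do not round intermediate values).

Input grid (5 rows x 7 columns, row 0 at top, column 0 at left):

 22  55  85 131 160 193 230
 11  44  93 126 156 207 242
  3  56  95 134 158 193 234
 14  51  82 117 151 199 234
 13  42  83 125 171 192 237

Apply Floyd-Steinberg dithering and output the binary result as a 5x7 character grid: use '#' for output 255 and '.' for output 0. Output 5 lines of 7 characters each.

Answer: ...#.##
..#.###
...#.##
..#.###
...#.##

Derivation:
(0,0): OLD=22 → NEW=0, ERR=22
(0,1): OLD=517/8 → NEW=0, ERR=517/8
(0,2): OLD=14499/128 → NEW=0, ERR=14499/128
(0,3): OLD=369781/2048 → NEW=255, ERR=-152459/2048
(0,4): OLD=4175667/32768 → NEW=0, ERR=4175667/32768
(0,5): OLD=130417253/524288 → NEW=255, ERR=-3276187/524288
(0,6): OLD=1906446531/8388608 → NEW=255, ERR=-232648509/8388608
(1,0): OLD=3839/128 → NEW=0, ERR=3839/128
(1,1): OLD=102329/1024 → NEW=0, ERR=102329/1024
(1,2): OLD=5314925/32768 → NEW=255, ERR=-3040915/32768
(1,3): OLD=12203977/131072 → NEW=0, ERR=12203977/131072
(1,4): OLD=1935529499/8388608 → NEW=255, ERR=-203565541/8388608
(1,5): OLD=13233520587/67108864 → NEW=255, ERR=-3879239733/67108864
(1,6): OLD=222965550981/1073741824 → NEW=255, ERR=-50838614139/1073741824
(2,0): OLD=509699/16384 → NEW=0, ERR=509699/16384
(2,1): OLD=44728593/524288 → NEW=0, ERR=44728593/524288
(2,2): OLD=1065584883/8388608 → NEW=0, ERR=1065584883/8388608
(2,3): OLD=13980185755/67108864 → NEW=255, ERR=-3132574565/67108864
(2,4): OLD=67095640811/536870912 → NEW=0, ERR=67095640811/536870912
(2,5): OLD=3766142313561/17179869184 → NEW=255, ERR=-614724328359/17179869184
(2,6): OLD=54958185423615/274877906944 → NEW=255, ERR=-15135680847105/274877906944
(3,0): OLD=333178131/8388608 → NEW=0, ERR=333178131/8388608
(3,1): OLD=8106679511/67108864 → NEW=0, ERR=8106679511/67108864
(3,2): OLD=91872258837/536870912 → NEW=255, ERR=-45029823723/536870912
(3,3): OLD=208498738387/2147483648 → NEW=0, ERR=208498738387/2147483648
(3,4): OLD=61271683754259/274877906944 → NEW=255, ERR=-8822182516461/274877906944
(3,5): OLD=376611978689833/2199023255552 → NEW=255, ERR=-184138951475927/2199023255552
(3,6): OLD=6260058460541047/35184372088832 → NEW=255, ERR=-2711956422111113/35184372088832
(4,0): OLD=51605807485/1073741824 → NEW=0, ERR=51605807485/1073741824
(4,1): OLD=1503797377433/17179869184 → NEW=0, ERR=1503797377433/17179869184
(4,2): OLD=33215955798807/274877906944 → NEW=0, ERR=33215955798807/274877906944
(4,3): OLD=433092439875885/2199023255552 → NEW=255, ERR=-127658490289875/2199023255552
(4,4): OLD=2215558374091607/17592186044416 → NEW=0, ERR=2215558374091607/17592186044416
(4,5): OLD=115107983547659895/562949953421312 → NEW=255, ERR=-28444254574774665/562949953421312
(4,6): OLD=1671500356003466097/9007199254740992 → NEW=255, ERR=-625335453955486863/9007199254740992
Row 0: ...#.##
Row 1: ..#.###
Row 2: ...#.##
Row 3: ..#.###
Row 4: ...#.##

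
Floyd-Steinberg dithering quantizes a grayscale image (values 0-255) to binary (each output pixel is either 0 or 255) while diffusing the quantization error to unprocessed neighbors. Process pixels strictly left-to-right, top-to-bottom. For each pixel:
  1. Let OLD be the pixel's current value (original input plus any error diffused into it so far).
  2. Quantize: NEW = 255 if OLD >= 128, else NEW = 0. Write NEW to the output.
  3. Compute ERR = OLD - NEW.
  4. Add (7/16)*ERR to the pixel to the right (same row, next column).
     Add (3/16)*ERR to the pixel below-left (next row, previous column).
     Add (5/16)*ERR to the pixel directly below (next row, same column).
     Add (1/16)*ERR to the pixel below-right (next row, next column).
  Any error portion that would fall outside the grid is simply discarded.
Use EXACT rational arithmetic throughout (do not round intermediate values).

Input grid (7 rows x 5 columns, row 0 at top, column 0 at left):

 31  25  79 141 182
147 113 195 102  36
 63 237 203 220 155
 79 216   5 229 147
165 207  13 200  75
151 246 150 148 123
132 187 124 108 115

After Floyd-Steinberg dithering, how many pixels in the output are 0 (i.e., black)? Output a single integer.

(0,0): OLD=31 → NEW=0, ERR=31
(0,1): OLD=617/16 → NEW=0, ERR=617/16
(0,2): OLD=24543/256 → NEW=0, ERR=24543/256
(0,3): OLD=749337/4096 → NEW=255, ERR=-295143/4096
(0,4): OLD=9861551/65536 → NEW=255, ERR=-6850129/65536
(1,0): OLD=41963/256 → NEW=255, ERR=-23317/256
(1,1): OLD=215277/2048 → NEW=0, ERR=215277/2048
(1,2): OLD=17029361/65536 → NEW=255, ERR=317681/65536
(1,3): OLD=17824925/262144 → NEW=0, ERR=17824925/262144
(1,4): OLD=119877687/4194304 → NEW=0, ERR=119877687/4194304
(2,0): OLD=1777535/32768 → NEW=0, ERR=1777535/32768
(2,1): OLD=302826213/1048576 → NEW=255, ERR=35439333/1048576
(2,2): OLD=4003385583/16777216 → NEW=255, ERR=-274804497/16777216
(2,3): OLD=64356003421/268435456 → NEW=255, ERR=-4095037859/268435456
(2,4): OLD=693668248907/4294967296 → NEW=255, ERR=-401548411573/4294967296
(3,0): OLD=1716123663/16777216 → NEW=0, ERR=1716123663/16777216
(3,1): OLD=36457877603/134217728 → NEW=255, ERR=2232356963/134217728
(3,2): OLD=27530829873/4294967296 → NEW=0, ERR=27530829873/4294967296
(3,3): OLD=1790859720873/8589934592 → NEW=255, ERR=-399573600087/8589934592
(3,4): OLD=13259985632557/137438953472 → NEW=0, ERR=13259985632557/137438953472
(4,0): OLD=429676819329/2147483648 → NEW=255, ERR=-117931510911/2147483648
(4,1): OLD=13452987793025/68719476736 → NEW=255, ERR=-4070478774655/68719476736
(4,2): OLD=-20444033508689/1099511627776 → NEW=0, ERR=-20444033508689/1099511627776
(4,3): OLD=3444889417895553/17592186044416 → NEW=255, ERR=-1041118023430527/17592186044416
(4,4): OLD=21490861161143815/281474976710656 → NEW=0, ERR=21490861161143815/281474976710656
(5,0): OLD=134945777724451/1099511627776 → NEW=0, ERR=134945777724451/1099511627776
(5,1): OLD=2412473437456297/8796093022208 → NEW=255, ERR=169469716793257/8796093022208
(5,2): OLD=38792903224405617/281474976710656 → NEW=255, ERR=-32983215836811663/281474976710656
(5,3): OLD=102899925755979167/1125899906842624 → NEW=0, ERR=102899925755979167/1125899906842624
(5,4): OLD=3299256166681460773/18014398509481984 → NEW=255, ERR=-1294415453236445147/18014398509481984
(6,0): OLD=24483588722261107/140737488355328 → NEW=255, ERR=-11404470808347533/140737488355328
(6,1): OLD=645222165275362877/4503599627370496 → NEW=255, ERR=-503195739704113603/4503599627370496
(6,2): OLD=4095681819899233391/72057594037927936 → NEW=0, ERR=4095681819899233391/72057594037927936
(6,3): OLD=162136582785686313093/1152921504606846976 → NEW=255, ERR=-131858400889059665787/1152921504606846976
(6,4): OLD=889523341191640995299/18446744073709551616 → NEW=0, ERR=889523341191640995299/18446744073709551616
Output grid:
  Row 0: ...##  (3 black, running=3)
  Row 1: #.#..  (3 black, running=6)
  Row 2: .####  (1 black, running=7)
  Row 3: .#.#.  (3 black, running=10)
  Row 4: ##.#.  (2 black, running=12)
  Row 5: .##.#  (2 black, running=14)
  Row 6: ##.#.  (2 black, running=16)

Answer: 16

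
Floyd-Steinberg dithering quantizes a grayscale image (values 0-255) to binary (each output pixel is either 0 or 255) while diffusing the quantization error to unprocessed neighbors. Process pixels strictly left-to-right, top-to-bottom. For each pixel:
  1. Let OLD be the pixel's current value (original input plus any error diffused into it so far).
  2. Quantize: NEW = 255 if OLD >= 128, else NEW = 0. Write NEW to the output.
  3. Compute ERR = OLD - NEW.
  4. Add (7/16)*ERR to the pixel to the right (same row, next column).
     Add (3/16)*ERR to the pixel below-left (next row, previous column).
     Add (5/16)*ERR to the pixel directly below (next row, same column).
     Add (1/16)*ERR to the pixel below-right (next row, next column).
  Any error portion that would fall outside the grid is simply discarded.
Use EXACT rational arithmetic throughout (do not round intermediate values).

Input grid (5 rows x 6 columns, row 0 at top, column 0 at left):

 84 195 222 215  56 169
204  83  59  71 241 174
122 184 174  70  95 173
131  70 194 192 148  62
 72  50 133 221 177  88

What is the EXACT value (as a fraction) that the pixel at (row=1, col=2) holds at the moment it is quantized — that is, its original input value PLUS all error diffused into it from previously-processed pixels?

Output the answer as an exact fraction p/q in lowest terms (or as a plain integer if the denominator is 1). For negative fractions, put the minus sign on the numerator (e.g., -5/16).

(0,0): OLD=84 → NEW=0, ERR=84
(0,1): OLD=927/4 → NEW=255, ERR=-93/4
(0,2): OLD=13557/64 → NEW=255, ERR=-2763/64
(0,3): OLD=200819/1024 → NEW=255, ERR=-60301/1024
(0,4): OLD=495397/16384 → NEW=0, ERR=495397/16384
(0,5): OLD=47770115/262144 → NEW=255, ERR=-19076605/262144
(1,0): OLD=14457/64 → NEW=255, ERR=-1863/64
(1,1): OLD=30799/512 → NEW=0, ERR=30799/512
(1,2): OLD=972091/16384 → NEW=0, ERR=972091/16384
Target (1,2): original=59, with diffused error = 972091/16384

Answer: 972091/16384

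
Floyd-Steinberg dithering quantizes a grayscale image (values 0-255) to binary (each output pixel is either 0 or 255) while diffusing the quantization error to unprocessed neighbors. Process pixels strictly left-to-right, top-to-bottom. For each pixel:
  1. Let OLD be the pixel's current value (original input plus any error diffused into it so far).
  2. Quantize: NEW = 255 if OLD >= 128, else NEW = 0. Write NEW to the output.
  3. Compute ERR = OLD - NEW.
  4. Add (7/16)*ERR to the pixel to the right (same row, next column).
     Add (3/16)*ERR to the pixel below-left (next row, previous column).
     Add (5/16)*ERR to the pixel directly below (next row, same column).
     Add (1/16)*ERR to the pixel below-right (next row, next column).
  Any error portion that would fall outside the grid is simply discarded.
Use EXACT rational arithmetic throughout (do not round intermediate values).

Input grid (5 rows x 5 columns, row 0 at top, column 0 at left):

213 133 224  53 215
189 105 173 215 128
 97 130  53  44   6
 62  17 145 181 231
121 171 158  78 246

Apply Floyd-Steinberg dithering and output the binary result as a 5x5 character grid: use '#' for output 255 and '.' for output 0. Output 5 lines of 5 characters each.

(0,0): OLD=213 → NEW=255, ERR=-42
(0,1): OLD=917/8 → NEW=0, ERR=917/8
(0,2): OLD=35091/128 → NEW=255, ERR=2451/128
(0,3): OLD=125701/2048 → NEW=0, ERR=125701/2048
(0,4): OLD=7925027/32768 → NEW=255, ERR=-430813/32768
(1,0): OLD=25263/128 → NEW=255, ERR=-7377/128
(1,1): OLD=119369/1024 → NEW=0, ERR=119369/1024
(1,2): OLD=8147965/32768 → NEW=255, ERR=-207875/32768
(1,3): OLD=30164473/131072 → NEW=255, ERR=-3258887/131072
(1,4): OLD=245051851/2097152 → NEW=0, ERR=245051851/2097152
(2,0): OLD=1652275/16384 → NEW=0, ERR=1652275/16384
(2,1): OLD=107876193/524288 → NEW=255, ERR=-25817247/524288
(2,2): OLD=269255779/8388608 → NEW=0, ERR=269255779/8388608
(2,3): OLD=9634932857/134217728 → NEW=0, ERR=9634932857/134217728
(2,4): OLD=155408923919/2147483648 → NEW=0, ERR=155408923919/2147483648
(3,0): OLD=707005955/8388608 → NEW=0, ERR=707005955/8388608
(3,1): OLD=3409547719/67108864 → NEW=0, ERR=3409547719/67108864
(3,2): OLD=402954842685/2147483648 → NEW=255, ERR=-144653487555/2147483648
(3,3): OLD=814061138933/4294967296 → NEW=255, ERR=-281155521547/4294967296
(3,4): OLD=15768517565801/68719476736 → NEW=255, ERR=-1754949001879/68719476736
(4,0): OLD=168431642061/1073741824 → NEW=255, ERR=-105372523059/1073741824
(4,1): OLD=4692860634957/34359738368 → NEW=255, ERR=-4068872648883/34359738368
(4,2): OLD=41804986962723/549755813888 → NEW=0, ERR=41804986962723/549755813888
(4,3): OLD=719640561822029/8796093022208 → NEW=0, ERR=719640561822029/8796093022208
(4,4): OLD=37959932198834075/140737488355328 → NEW=255, ERR=2071872668225435/140737488355328
Row 0: #.#.#
Row 1: #.##.
Row 2: .#...
Row 3: ..###
Row 4: ##..#

Answer: #.#.#
#.##.
.#...
..###
##..#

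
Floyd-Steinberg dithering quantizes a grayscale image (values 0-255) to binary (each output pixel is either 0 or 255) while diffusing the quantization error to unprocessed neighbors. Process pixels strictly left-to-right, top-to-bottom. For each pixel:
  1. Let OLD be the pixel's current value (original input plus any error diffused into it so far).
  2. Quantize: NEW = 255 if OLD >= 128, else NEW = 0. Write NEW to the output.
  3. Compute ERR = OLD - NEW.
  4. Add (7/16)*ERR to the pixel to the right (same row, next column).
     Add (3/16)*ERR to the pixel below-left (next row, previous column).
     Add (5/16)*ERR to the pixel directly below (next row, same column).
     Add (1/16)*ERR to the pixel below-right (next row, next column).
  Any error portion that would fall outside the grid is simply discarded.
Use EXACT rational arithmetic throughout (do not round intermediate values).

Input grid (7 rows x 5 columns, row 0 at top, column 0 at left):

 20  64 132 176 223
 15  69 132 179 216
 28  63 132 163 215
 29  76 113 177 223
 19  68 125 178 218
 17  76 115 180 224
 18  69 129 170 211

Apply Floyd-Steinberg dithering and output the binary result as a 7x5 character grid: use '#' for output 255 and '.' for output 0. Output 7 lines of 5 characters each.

(0,0): OLD=20 → NEW=0, ERR=20
(0,1): OLD=291/4 → NEW=0, ERR=291/4
(0,2): OLD=10485/64 → NEW=255, ERR=-5835/64
(0,3): OLD=139379/1024 → NEW=255, ERR=-121741/1024
(0,4): OLD=2801445/16384 → NEW=255, ERR=-1376475/16384
(1,0): OLD=2233/64 → NEW=0, ERR=2233/64
(1,1): OLD=46671/512 → NEW=0, ERR=46671/512
(1,2): OLD=2058555/16384 → NEW=0, ERR=2058555/16384
(1,3): OLD=11492799/65536 → NEW=255, ERR=-5218881/65536
(1,4): OLD=154639325/1048576 → NEW=255, ERR=-112747555/1048576
(2,0): OLD=458709/8192 → NEW=0, ERR=458709/8192
(2,1): OLD=37151671/262144 → NEW=255, ERR=-29695049/262144
(2,2): OLD=471736165/4194304 → NEW=0, ERR=471736165/4194304
(2,3): OLD=11744875487/67108864 → NEW=255, ERR=-5367884833/67108864
(2,4): OLD=151855946585/1073741824 → NEW=255, ERR=-121948218535/1073741824
(3,0): OLD=105943109/4194304 → NEW=0, ERR=105943109/4194304
(3,1): OLD=2558169505/33554432 → NEW=0, ERR=2558169505/33554432
(3,2): OLD=171180505339/1073741824 → NEW=255, ERR=-102623659781/1073741824
(3,3): OLD=205995030387/2147483648 → NEW=0, ERR=205995030387/2147483648
(3,4): OLD=7712932368767/34359738368 → NEW=255, ERR=-1048800915073/34359738368
(4,0): OLD=22112780203/536870912 → NEW=0, ERR=22112780203/536870912
(4,1): OLD=1606367604715/17179869184 → NEW=0, ERR=1606367604715/17179869184
(4,2): OLD=43648082334373/274877906944 → NEW=255, ERR=-26445783936347/274877906944
(4,3): OLD=678125732004075/4398046511104 → NEW=255, ERR=-443376128327445/4398046511104
(4,4): OLD=11987398569024493/70368744177664 → NEW=255, ERR=-5956631196279827/70368744177664
(5,0): OLD=13030072064673/274877906944 → NEW=0, ERR=13030072064673/274877906944
(5,1): OLD=242977919664355/2199023255552 → NEW=0, ERR=242977919664355/2199023255552
(5,2): OLD=8459535462649275/70368744177664 → NEW=0, ERR=8459535462649275/70368744177664
(5,3): OLD=50442156731869333/281474976710656 → NEW=255, ERR=-21333962329347947/281474976710656
(5,4): OLD=711959884087002455/4503599627370496 → NEW=255, ERR=-436458020892474025/4503599627370496
(6,0): OLD=1883455339178961/35184372088832 → NEW=0, ERR=1883455339178961/35184372088832
(6,1): OLD=171646240303447423/1125899906842624 → NEW=255, ERR=-115458235941421697/1125899906842624
(6,2): OLD=2060809740061140453/18014398509481984 → NEW=0, ERR=2060809740061140453/18014398509481984
(6,3): OLD=53526109008556162711/288230376151711744 → NEW=255, ERR=-19972636910130332009/288230376151711744
(6,4): OLD=671744747406422537953/4611686018427387904 → NEW=255, ERR=-504235187292561377567/4611686018427387904
Row 0: ..###
Row 1: ...##
Row 2: .#.##
Row 3: ..#.#
Row 4: ..###
Row 5: ...##
Row 6: .#.##

Answer: ..###
...##
.#.##
..#.#
..###
...##
.#.##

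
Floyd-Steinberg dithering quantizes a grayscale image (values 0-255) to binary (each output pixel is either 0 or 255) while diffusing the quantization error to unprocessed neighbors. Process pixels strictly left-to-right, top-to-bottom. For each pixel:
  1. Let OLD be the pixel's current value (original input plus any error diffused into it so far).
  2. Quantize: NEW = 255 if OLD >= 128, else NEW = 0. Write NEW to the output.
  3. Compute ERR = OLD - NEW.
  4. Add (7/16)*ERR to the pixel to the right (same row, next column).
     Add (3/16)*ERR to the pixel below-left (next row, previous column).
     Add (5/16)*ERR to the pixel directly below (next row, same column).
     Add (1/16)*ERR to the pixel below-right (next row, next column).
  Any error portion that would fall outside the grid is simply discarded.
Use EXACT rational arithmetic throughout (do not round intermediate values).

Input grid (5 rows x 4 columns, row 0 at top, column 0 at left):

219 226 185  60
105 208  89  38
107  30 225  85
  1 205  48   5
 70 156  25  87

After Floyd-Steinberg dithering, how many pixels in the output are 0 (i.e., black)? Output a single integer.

(0,0): OLD=219 → NEW=255, ERR=-36
(0,1): OLD=841/4 → NEW=255, ERR=-179/4
(0,2): OLD=10587/64 → NEW=255, ERR=-5733/64
(0,3): OLD=21309/1024 → NEW=0, ERR=21309/1024
(1,0): OLD=5463/64 → NEW=0, ERR=5463/64
(1,1): OLD=108705/512 → NEW=255, ERR=-21855/512
(1,2): OLD=711669/16384 → NEW=0, ERR=711669/16384
(1,3): OLD=15180227/262144 → NEW=0, ERR=15180227/262144
(2,0): OLD=1029499/8192 → NEW=0, ERR=1029499/8192
(2,1): OLD=22314041/262144 → NEW=0, ERR=22314041/262144
(2,2): OLD=148900141/524288 → NEW=255, ERR=15206701/524288
(2,3): OLD=994054265/8388608 → NEW=0, ERR=994054265/8388608
(3,0): OLD=235856267/4194304 → NEW=0, ERR=235856267/4194304
(3,1): OLD=18085498581/67108864 → NEW=255, ERR=972738261/67108864
(3,2): OLD=97650760875/1073741824 → NEW=0, ERR=97650760875/1073741824
(3,3): OLD=1436792725293/17179869184 → NEW=0, ERR=1436792725293/17179869184
(4,0): OLD=96948643823/1073741824 → NEW=0, ERR=96948643823/1073741824
(4,1): OLD=1894925323661/8589934592 → NEW=255, ERR=-295507997299/8589934592
(4,2): OLD=15106295752109/274877906944 → NEW=0, ERR=15106295752109/274877906944
(4,3): OLD=628316129538251/4398046511104 → NEW=255, ERR=-493185730793269/4398046511104
Output grid:
  Row 0: ###.  (1 black, running=1)
  Row 1: .#..  (3 black, running=4)
  Row 2: ..#.  (3 black, running=7)
  Row 3: .#..  (3 black, running=10)
  Row 4: .#.#  (2 black, running=12)

Answer: 12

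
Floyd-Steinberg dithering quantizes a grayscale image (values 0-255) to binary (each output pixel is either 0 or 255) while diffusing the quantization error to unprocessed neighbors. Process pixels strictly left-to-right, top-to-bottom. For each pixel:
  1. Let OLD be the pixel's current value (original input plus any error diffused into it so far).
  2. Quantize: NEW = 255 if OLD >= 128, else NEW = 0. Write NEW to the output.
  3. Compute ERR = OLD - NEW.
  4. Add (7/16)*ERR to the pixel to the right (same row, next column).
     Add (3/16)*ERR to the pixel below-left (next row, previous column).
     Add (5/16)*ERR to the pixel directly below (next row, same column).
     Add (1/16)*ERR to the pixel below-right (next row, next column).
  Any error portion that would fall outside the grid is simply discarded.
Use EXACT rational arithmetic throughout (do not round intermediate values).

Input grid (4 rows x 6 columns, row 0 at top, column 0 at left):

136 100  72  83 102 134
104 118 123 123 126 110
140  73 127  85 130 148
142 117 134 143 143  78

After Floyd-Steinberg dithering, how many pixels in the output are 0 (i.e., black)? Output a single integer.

Answer: 14

Derivation:
(0,0): OLD=136 → NEW=255, ERR=-119
(0,1): OLD=767/16 → NEW=0, ERR=767/16
(0,2): OLD=23801/256 → NEW=0, ERR=23801/256
(0,3): OLD=506575/4096 → NEW=0, ERR=506575/4096
(0,4): OLD=10230697/65536 → NEW=255, ERR=-6480983/65536
(0,5): OLD=95142303/1048576 → NEW=0, ERR=95142303/1048576
(1,0): OLD=19405/256 → NEW=0, ERR=19405/256
(1,1): OLD=360731/2048 → NEW=255, ERR=-161509/2048
(1,2): OLD=9419959/65536 → NEW=255, ERR=-7291721/65536
(1,3): OLD=26277227/262144 → NEW=0, ERR=26277227/262144
(1,4): OLD=2746323041/16777216 → NEW=255, ERR=-1531867039/16777216
(1,5): OLD=24757083479/268435456 → NEW=0, ERR=24757083479/268435456
(2,0): OLD=4879193/32768 → NEW=255, ERR=-3476647/32768
(2,1): OLD=-14875933/1048576 → NEW=0, ERR=-14875933/1048576
(2,2): OLD=1675871337/16777216 → NEW=0, ERR=1675871337/16777216
(2,3): OLD=18247272033/134217728 → NEW=255, ERR=-15978248607/134217728
(2,4): OLD=313280035747/4294967296 → NEW=0, ERR=313280035747/4294967296
(2,5): OLD=13951851523493/68719476736 → NEW=255, ERR=-3571615044187/68719476736
(3,0): OLD=1781473353/16777216 → NEW=0, ERR=1781473353/16777216
(3,1): OLD=22967378965/134217728 → NEW=255, ERR=-11258141675/134217728
(3,2): OLD=113075902671/1073741824 → NEW=0, ERR=113075902671/1073741824
(3,3): OLD=11805353840429/68719476736 → NEW=255, ERR=-5718112727251/68719476736
(3,4): OLD=61685034060813/549755813888 → NEW=0, ERR=61685034060813/549755813888
(3,5): OLD=1015125736966051/8796093022208 → NEW=0, ERR=1015125736966051/8796093022208
Output grid:
  Row 0: #...#.  (4 black, running=4)
  Row 1: .##.#.  (3 black, running=7)
  Row 2: #..#.#  (3 black, running=10)
  Row 3: .#.#..  (4 black, running=14)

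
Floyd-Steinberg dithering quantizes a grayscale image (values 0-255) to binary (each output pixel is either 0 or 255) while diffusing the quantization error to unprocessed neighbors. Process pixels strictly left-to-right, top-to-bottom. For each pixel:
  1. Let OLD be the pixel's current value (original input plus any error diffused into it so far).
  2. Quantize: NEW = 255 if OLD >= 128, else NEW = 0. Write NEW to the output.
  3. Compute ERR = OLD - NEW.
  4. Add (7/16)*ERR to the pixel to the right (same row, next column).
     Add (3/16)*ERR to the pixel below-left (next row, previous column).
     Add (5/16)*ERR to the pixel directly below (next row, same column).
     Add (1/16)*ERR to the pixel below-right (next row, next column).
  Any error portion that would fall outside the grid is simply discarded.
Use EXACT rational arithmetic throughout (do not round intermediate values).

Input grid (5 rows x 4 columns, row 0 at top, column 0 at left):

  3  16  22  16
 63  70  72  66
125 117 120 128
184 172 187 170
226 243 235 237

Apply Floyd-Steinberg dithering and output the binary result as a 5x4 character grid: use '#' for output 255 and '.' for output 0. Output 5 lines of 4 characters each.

Answer: ....
..#.
#.#.
##.#
####

Derivation:
(0,0): OLD=3 → NEW=0, ERR=3
(0,1): OLD=277/16 → NEW=0, ERR=277/16
(0,2): OLD=7571/256 → NEW=0, ERR=7571/256
(0,3): OLD=118533/4096 → NEW=0, ERR=118533/4096
(1,0): OLD=17199/256 → NEW=0, ERR=17199/256
(1,1): OLD=226377/2048 → NEW=0, ERR=226377/2048
(1,2): OLD=8920061/65536 → NEW=255, ERR=-7791619/65536
(1,3): OLD=26085499/1048576 → NEW=0, ERR=26085499/1048576
(2,0): OLD=5463091/32768 → NEW=255, ERR=-2892749/32768
(2,1): OLD=99433313/1048576 → NEW=0, ERR=99433313/1048576
(2,2): OLD=285016389/2097152 → NEW=255, ERR=-249757371/2097152
(2,3): OLD=2558188881/33554432 → NEW=0, ERR=2558188881/33554432
(3,0): OLD=2922467843/16777216 → NEW=255, ERR=-1355722237/16777216
(3,1): OLD=37160243421/268435456 → NEW=255, ERR=-31290797859/268435456
(3,2): OLD=511130043171/4294967296 → NEW=0, ERR=511130043171/4294967296
(3,3): OLD=16385959135349/68719476736 → NEW=255, ERR=-1137507432331/68719476736
(4,0): OLD=768332436359/4294967296 → NEW=255, ERR=-326884224121/4294967296
(4,1): OLD=6546852343061/34359738368 → NEW=255, ERR=-2214880940779/34359738368
(4,2): OLD=256844336261237/1099511627776 → NEW=255, ERR=-23531128821643/1099511627776
(4,3): OLD=4044478887240387/17592186044416 → NEW=255, ERR=-441528554085693/17592186044416
Row 0: ....
Row 1: ..#.
Row 2: #.#.
Row 3: ##.#
Row 4: ####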